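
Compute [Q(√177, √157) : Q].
[Q(√177, √157) : Q] = 4

[Q(√177):Q] = 2 (min poly x^2 - 177, irreducible since 177 is squarefree > 1). For the top step, suppose √157 ∈ Q(√177), say √157 = c + d√177 with c, d ∈ Q. Squaring: 157 = c^2 + 177d^2 + 2cd√177. Since √177 ∉ Q this forces 2cd = 0. If d = 0 then √157 = c ∈ Q, contradicting 157 squarefree > 1. If c = 0 then 157 = 177d^2, so 177·157 = (177d)^2 is a perfect square in Q — but 177·157 = 27789 is not a perfect square (since 177 and 157 are distinct squarefree integers). Contradiction. Hence √157 ∉ Q(√177), so x^2 - 157 stays irreducible over Q(√177) and [Q(√177, √157) : Q(√177)] = 2. By the tower law, [Q(√177, √157) : Q] = 2 · 2 = 4.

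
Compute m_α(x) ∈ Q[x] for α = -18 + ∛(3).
m_α(x) = x^3 + 54x^2 + 972x + 5829

Set β = α + 18 = ∛(3), so β^3 = 3. Then (α + 18)^3 - 3 = 0, i.e. α is a root of g(x) = (x + 18)^3 - 3 = x^3 + 54x^2 + 972x + 5829. Since g(x) = h(x + 18) where h(x) = x^3 - 3, and h is irreducible over Q (because 3 is not a perfect cube, so h has no rational root, and a monic cubic with no rational root is irreducible), g is also irreducible (irreducibility is preserved under the substitution x → x + 18). Hence m_α(x) = x^3 + 54x^2 + 972x + 5829.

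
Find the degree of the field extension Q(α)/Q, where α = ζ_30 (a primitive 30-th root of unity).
[Q(α):Q] = 8

The minimal polynomial of ζ_30 over Q is the 30-th cyclotomic polynomial Φ_30(x), which is irreducible over Q and has degree φ(30) = 8. Hence [Q(α):Q] = φ(30) = 8.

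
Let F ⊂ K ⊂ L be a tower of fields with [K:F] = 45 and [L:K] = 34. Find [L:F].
[L:F] = 1530

The tower law says that for any tower of field extensions F ⊂ K ⊂ L with finite degrees, [L:F] = [L:K] · [K:F]. Here this gives [L:F] = 34 · 45 = 1530.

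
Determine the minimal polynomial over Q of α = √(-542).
m_α(x) = x^2 + 542

α satisfies α^2 + 542 = 0, so x^2 + 542 annihilates α. Since d = -542 is squarefree and ≠ 1, it is not a perfect square in Q, so x^2 + 542 has no rational root and is therefore irreducible over Q (a degree-2 polynomial over a field is irreducible iff it has no root). Hence m_α(x) = x^2 + 542.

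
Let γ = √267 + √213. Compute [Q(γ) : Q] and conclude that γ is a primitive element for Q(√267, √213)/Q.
[Q(γ) : Q] = 4 (equivalently, Q(γ) = Q(√267, √213))

Obviously Q(γ) ⊆ Q(√267, √213), and [Q(√267, √213):Q] = 4 (since 267, 213 are distinct squarefree integers > 1 with 56871 not a perfect square). To show equality we compute the minimal polynomial of γ. From γ = √267 + √213: γ^2 = 267 + 2√(56871) + 213 = 480 + 2√(56871), so γ^2 - 480 = 2√(56871); squaring, (γ^2 - 480)^2 = 4·56871, i.e. γ^4 - 960γ^2 + 230400 - 227484 = 0, i.e. γ^4 - 960γ^2 + 2916 = 0. So γ is a root of x^4 - 960x^2 + 2916. This polynomial is irreducible over Q: it has no rational root (each ±√267 ± √213 is irrational), and any factorization into two quadratics over Q would force √(56871) ∈ Q (pairing opposite roots) or √267, √213 ∈ Q (other pairings), all impossible. Hence [Q(γ):Q] = 4 = [Q(√267, √213):Q], so Q(γ) = Q(√267, √213).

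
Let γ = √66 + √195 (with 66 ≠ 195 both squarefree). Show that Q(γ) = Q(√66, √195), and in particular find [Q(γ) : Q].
[Q(γ) : Q] = 4 (equivalently, Q(γ) = Q(√66, √195))

Obviously Q(γ) ⊆ Q(√66, √195), and [Q(√66, √195):Q] = 4 (since 66, 195 are distinct squarefree integers > 1 with 12870 not a perfect square). To show equality we compute the minimal polynomial of γ. From γ = √66 + √195: γ^2 = 66 + 2√(12870) + 195 = 261 + 2√(12870), so γ^2 - 261 = 2√(12870); squaring, (γ^2 - 261)^2 = 4·12870, i.e. γ^4 - 522γ^2 + 68121 - 51480 = 0, i.e. γ^4 - 522γ^2 + 16641 = 0. So γ is a root of x^4 - 522x^2 + 16641. This polynomial is irreducible over Q: it has no rational root (each ±√66 ± √195 is irrational), and any factorization into two quadratics over Q would force √(12870) ∈ Q (pairing opposite roots) or √66, √195 ∈ Q (other pairings), all impossible. Hence [Q(γ):Q] = 4 = [Q(√66, √195):Q], so Q(γ) = Q(√66, √195).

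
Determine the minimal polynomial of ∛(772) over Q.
m_α(x) = x^3 - 772

α satisfies α^3 = 772, so x^3 - 772 annihilates α. By the rational root test, a rational root p/q (in lowest terms) of x^3 - 772 would satisfy p^3 = 772 q^3, forcing q = 1 and p^3 = 772; but 772 is not a perfect cube, contradiction. A monic cubic over Q with no rational root is irreducible (any nontrivial factorization would include a linear factor). Hence x^3 - 772 is the minimal polynomial of α, and in particular [Q(α):Q] = 3.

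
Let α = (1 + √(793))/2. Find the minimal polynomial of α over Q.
m_α(x) = x^2 - x - 198

From 2α - 1 = √(793), squaring gives (2α - 1)^2 = 793, i.e. 4α^2 - 4α + 1 = 793, so α^2 - α + (1 - 793)/4 = 0. Since 793 ≡ 1 (mod 4), (1 - 793)/4 = -198 ∈ Z. The polynomial x^2 - x - 198 has discriminant 1 - 4·(-198) = 793, which is not a perfect square in Q (d = 793 is squarefree and ≠ 1), so x^2 - x - 198 is irreducible over Q. It is the minimal polynomial of α.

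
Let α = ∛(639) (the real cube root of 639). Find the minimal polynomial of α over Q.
m_α(x) = x^3 - 639

α satisfies α^3 = 639, so x^3 - 639 annihilates α. By the rational root test, a rational root p/q (in lowest terms) of x^3 - 639 would satisfy p^3 = 639 q^3, forcing q = 1 and p^3 = 639; but 639 is not a perfect cube, contradiction. A monic cubic over Q with no rational root is irreducible (any nontrivial factorization would include a linear factor). Hence x^3 - 639 is the minimal polynomial of α, and in particular [Q(α):Q] = 3.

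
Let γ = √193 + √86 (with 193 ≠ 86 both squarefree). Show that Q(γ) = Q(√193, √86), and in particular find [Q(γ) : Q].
[Q(γ) : Q] = 4 (equivalently, Q(γ) = Q(√193, √86))

Obviously Q(γ) ⊆ Q(√193, √86), and [Q(√193, √86):Q] = 4 (since 193, 86 are distinct squarefree integers > 1 with 16598 not a perfect square). To show equality we compute the minimal polynomial of γ. From γ = √193 + √86: γ^2 = 193 + 2√(16598) + 86 = 279 + 2√(16598), so γ^2 - 279 = 2√(16598); squaring, (γ^2 - 279)^2 = 4·16598, i.e. γ^4 - 558γ^2 + 77841 - 66392 = 0, i.e. γ^4 - 558γ^2 + 11449 = 0. So γ is a root of x^4 - 558x^2 + 11449. This polynomial is irreducible over Q: it has no rational root (each ±√193 ± √86 is irrational), and any factorization into two quadratics over Q would force √(16598) ∈ Q (pairing opposite roots) or √193, √86 ∈ Q (other pairings), all impossible. Hence [Q(γ):Q] = 4 = [Q(√193, √86):Q], so Q(γ) = Q(√193, √86).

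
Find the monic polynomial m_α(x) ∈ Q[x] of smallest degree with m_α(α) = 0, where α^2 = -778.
m_α(x) = x^2 + 778

α satisfies α^2 + 778 = 0, so x^2 + 778 annihilates α. Since d = -778 is squarefree and ≠ 1, it is not a perfect square in Q, so x^2 + 778 has no rational root and is therefore irreducible over Q (a degree-2 polynomial over a field is irreducible iff it has no root). Hence m_α(x) = x^2 + 778.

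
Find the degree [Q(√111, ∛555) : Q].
[Q(√111, ∛555) : Q] = 6

Let L = Q(√111, ∛555). Since Q(√111) ⊂ L and [Q(√111):Q] = 2, the tower law gives 2 | [L:Q]. Likewise Q(∛555) ⊂ L with [Q(∛555):Q] = 3 (because 555 is not a perfect cube), so 3 | [L:Q]. As gcd(2,3) = 1, [L:Q] is divisible by 6. Conversely L is generated over Q by √111 and ∛555, so [L:Q] ≤ 2·3 = 6. Therefore [Q(√111, ∛555) : Q] = 6.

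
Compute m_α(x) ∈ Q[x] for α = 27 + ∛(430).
m_α(x) = x^3 - 81x^2 + 2187x - 20113

Set β = α - 27 = ∛(430), so β^3 = 430. Then (α - 27)^3 - 430 = 0, i.e. α is a root of g(x) = (x - 27)^3 - 430 = x^3 - 81x^2 + 2187x - 20113. Since g(x) = h(x - 27) where h(x) = x^3 - 430, and h is irreducible over Q (because 430 is not a perfect cube, so h has no rational root, and a monic cubic with no rational root is irreducible), g is also irreducible (irreducibility is preserved under the substitution x → x - 27). Hence m_α(x) = x^3 - 81x^2 + 2187x - 20113.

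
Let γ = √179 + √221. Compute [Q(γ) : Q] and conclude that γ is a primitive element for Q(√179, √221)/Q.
[Q(γ) : Q] = 4 (equivalently, Q(γ) = Q(√179, √221))

Obviously Q(γ) ⊆ Q(√179, √221), and [Q(√179, √221):Q] = 4 (since 179, 221 are distinct squarefree integers > 1 with 39559 not a perfect square). To show equality we compute the minimal polynomial of γ. From γ = √179 + √221: γ^2 = 179 + 2√(39559) + 221 = 400 + 2√(39559), so γ^2 - 400 = 2√(39559); squaring, (γ^2 - 400)^2 = 4·39559, i.e. γ^4 - 800γ^2 + 160000 - 158236 = 0, i.e. γ^4 - 800γ^2 + 1764 = 0. So γ is a root of x^4 - 800x^2 + 1764. This polynomial is irreducible over Q: it has no rational root (each ±√179 ± √221 is irrational), and any factorization into two quadratics over Q would force √(39559) ∈ Q (pairing opposite roots) or √179, √221 ∈ Q (other pairings), all impossible. Hence [Q(γ):Q] = 4 = [Q(√179, √221):Q], so Q(γ) = Q(√179, √221).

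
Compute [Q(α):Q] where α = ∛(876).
[Q(α):Q] = 3

The minimal polynomial of α is x^3 - 876, irreducible over Q since 876 is not a perfect cube (so x^3 - 876 has no rational root). Hence [Q(α):Q] = deg(m_α) = 3.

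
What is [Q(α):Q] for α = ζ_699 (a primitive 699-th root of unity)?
[Q(α):Q] = 464

The minimal polynomial of ζ_699 over Q is the 699-th cyclotomic polynomial Φ_699(x), which is irreducible over Q and has degree φ(699) = 464. Hence [Q(α):Q] = φ(699) = 464.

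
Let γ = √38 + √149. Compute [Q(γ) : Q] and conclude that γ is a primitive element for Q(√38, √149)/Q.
[Q(γ) : Q] = 4 (equivalently, Q(γ) = Q(√38, √149))

Obviously Q(γ) ⊆ Q(√38, √149), and [Q(√38, √149):Q] = 4 (since 38, 149 are distinct squarefree integers > 1 with 5662 not a perfect square). To show equality we compute the minimal polynomial of γ. From γ = √38 + √149: γ^2 = 38 + 2√(5662) + 149 = 187 + 2√(5662), so γ^2 - 187 = 2√(5662); squaring, (γ^2 - 187)^2 = 4·5662, i.e. γ^4 - 374γ^2 + 34969 - 22648 = 0, i.e. γ^4 - 374γ^2 + 12321 = 0. So γ is a root of x^4 - 374x^2 + 12321. This polynomial is irreducible over Q: it has no rational root (each ±√38 ± √149 is irrational), and any factorization into two quadratics over Q would force √(5662) ∈ Q (pairing opposite roots) or √38, √149 ∈ Q (other pairings), all impossible. Hence [Q(γ):Q] = 4 = [Q(√38, √149):Q], so Q(γ) = Q(√38, √149).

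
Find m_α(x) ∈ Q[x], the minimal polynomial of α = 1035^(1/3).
m_α(x) = x^3 - 1035

α satisfies α^3 = 1035, so x^3 - 1035 annihilates α. By the rational root test, a rational root p/q (in lowest terms) of x^3 - 1035 would satisfy p^3 = 1035 q^3, forcing q = 1 and p^3 = 1035; but 1035 is not a perfect cube, contradiction. A monic cubic over Q with no rational root is irreducible (any nontrivial factorization would include a linear factor). Hence x^3 - 1035 is the minimal polynomial of α, and in particular [Q(α):Q] = 3.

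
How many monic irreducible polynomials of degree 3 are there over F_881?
There are 227932320 monic irreducible polynomials of degree 3 over F_881

Each element of F_{881^3} that lies in no proper subfield is a root of exactly one monic irreducible of degree 3 over F_881, and each such polynomial has 3 distinct roots in F_{881^3}. By Möbius inversion the count is N_881(3) = (1/3) Σ_{d|3} μ(3/d) · 881^d = (1/3)(μ(3)·881^1 + μ(1)·881^3) = 683796960/3 = 227932320.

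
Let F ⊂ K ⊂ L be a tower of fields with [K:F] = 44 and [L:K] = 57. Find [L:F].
[L:F] = 2508

The tower law says that for any tower of field extensions F ⊂ K ⊂ L with finite degrees, [L:F] = [L:K] · [K:F]. Here this gives [L:F] = 57 · 44 = 2508.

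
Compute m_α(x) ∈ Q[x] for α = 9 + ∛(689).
m_α(x) = x^3 - 27x^2 + 243x - 1418

Set β = α - 9 = ∛(689), so β^3 = 689. Then (α - 9)^3 - 689 = 0, i.e. α is a root of g(x) = (x - 9)^3 - 689 = x^3 - 27x^2 + 243x - 1418. Since g(x) = h(x - 9) where h(x) = x^3 - 689, and h is irreducible over Q (because 689 is not a perfect cube, so h has no rational root, and a monic cubic with no rational root is irreducible), g is also irreducible (irreducibility is preserved under the substitution x → x - 9). Hence m_α(x) = x^3 - 27x^2 + 243x - 1418.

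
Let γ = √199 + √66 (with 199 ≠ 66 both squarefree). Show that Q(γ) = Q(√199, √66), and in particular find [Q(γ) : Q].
[Q(γ) : Q] = 4 (equivalently, Q(γ) = Q(√199, √66))

Obviously Q(γ) ⊆ Q(√199, √66), and [Q(√199, √66):Q] = 4 (since 199, 66 are distinct squarefree integers > 1 with 13134 not a perfect square). To show equality we compute the minimal polynomial of γ. From γ = √199 + √66: γ^2 = 199 + 2√(13134) + 66 = 265 + 2√(13134), so γ^2 - 265 = 2√(13134); squaring, (γ^2 - 265)^2 = 4·13134, i.e. γ^4 - 530γ^2 + 70225 - 52536 = 0, i.e. γ^4 - 530γ^2 + 17689 = 0. So γ is a root of x^4 - 530x^2 + 17689. This polynomial is irreducible over Q: it has no rational root (each ±√199 ± √66 is irrational), and any factorization into two quadratics over Q would force √(13134) ∈ Q (pairing opposite roots) or √199, √66 ∈ Q (other pairings), all impossible. Hence [Q(γ):Q] = 4 = [Q(√199, √66):Q], so Q(γ) = Q(√199, √66).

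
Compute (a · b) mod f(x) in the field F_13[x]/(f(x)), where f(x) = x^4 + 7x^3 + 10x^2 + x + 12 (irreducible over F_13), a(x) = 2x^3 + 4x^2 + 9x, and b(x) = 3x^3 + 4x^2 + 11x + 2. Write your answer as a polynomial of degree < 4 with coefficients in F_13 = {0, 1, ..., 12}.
a · b ≡ 4x^3 + x^2 + 6x + 3 (mod f(x))

Multiply in F_13[x]: a(x)·b(x) = (2x^3 + 4x^2 + 9x)·(3x^3 + 4x^2 + 11x + 2) = 6x^6 + 7x^5 + 6x^3 + 3x^2 + 5x. This has degree ≥ 4, so divide by f(x) over F_13: 6x^6 + 7x^5 + 6x^3 + 3x^2 + 5x = (6x^2 + 4x + 3)·(x^4 + 7x^3 + 10x^2 + x + 12) + (4x^3 + x^2 + 6x + 3). Hence a·b ≡ 4x^3 + x^2 + 6x + 3 (mod f). (F_13[x]/(f) is a field with 13^4 = 28561 elements since f is irreducible of degree 4.)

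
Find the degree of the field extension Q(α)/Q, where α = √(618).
[Q(α):Q] = 2

[Q(α):Q] equals the degree of the minimal polynomial of α. Here α^2 = 618 and x^2 - 618 is irreducible (d = 618 is squarefree, ≠ 1, hence not a square), so deg(m_α) = 2. Thus [Q(α):Q] = 2.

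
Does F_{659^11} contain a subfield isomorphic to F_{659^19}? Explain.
No: F_{659^19} is not a subfield of F_{659^11}

F_{p^m} embeds in F_{p^n} iff m | n. Here 19 ∤ 11 (since 11 = 0·19 + 11 with remainder 11 ≠ 0), so F_{659^19} is not a subfield of F_{659^11}. Equivalently: if it were, the tower law would give 19 = [F_{659^19}:F_659] dividing [F_{659^11}:F_659] = 11, contradiction.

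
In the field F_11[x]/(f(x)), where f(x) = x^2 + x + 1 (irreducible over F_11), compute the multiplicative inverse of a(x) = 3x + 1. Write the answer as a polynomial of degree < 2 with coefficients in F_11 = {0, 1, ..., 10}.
a(x)^(-1) ≡ 9x + 6 (mod f(x))

Since f is irreducible over F_11, F_11[x]/(f) is a field and a(x) ≠ 0 has an inverse. Apply the extended Euclidean algorithm to f(x) and a(x) in F_11[x]: f(x) = (4x + 10)·a(x) + (2). The last nonzero remainder is the constant 2 = gcd(f, a) in F_11. Back-substituting through the division chain expresses 2 = s(x)·a(x) + t(x)·f(x) with s(x) ≡ 7x + 1 (mod f), so (7x + 1)·a(x) ≡ 2 (mod f). Multiplying by 2^(-1) ≡ 6 in F_11 gives a(x)^(-1) ≡ 6·(7x + 1) ≡ 9x + 6 (mod f). Check: (3x + 1)·(9x + 6) = 5x^2 + 5x + 6 ≡ 1 (mod x^2 + x + 1).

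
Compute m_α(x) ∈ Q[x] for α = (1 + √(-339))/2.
m_α(x) = x^2 - x + 85

From 2α - 1 = √(-339), squaring gives (2α - 1)^2 = -339, i.e. 4α^2 - 4α + 1 = -339, so α^2 - α + (1 + 339)/4 = 0. Since -339 ≡ 1 (mod 4), (1 + 339)/4 = 85 ∈ Z. The polynomial x^2 - x + 85 has discriminant 1 - 4·(85) = -339, which is not a perfect square in Q (d = -339 is squarefree and ≠ 1), so x^2 - x + 85 is irreducible over Q. It is the minimal polynomial of α.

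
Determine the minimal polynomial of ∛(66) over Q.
m_α(x) = x^3 - 66

α satisfies α^3 = 66, so x^3 - 66 annihilates α. By the rational root test, a rational root p/q (in lowest terms) of x^3 - 66 would satisfy p^3 = 66 q^3, forcing q = 1 and p^3 = 66; but 66 is not a perfect cube, contradiction. A monic cubic over Q with no rational root is irreducible (any nontrivial factorization would include a linear factor). Hence x^3 - 66 is the minimal polynomial of α, and in particular [Q(α):Q] = 3.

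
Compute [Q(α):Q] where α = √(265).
[Q(α):Q] = 2

[Q(α):Q] equals the degree of the minimal polynomial of α. Here α^2 = 265 and x^2 - 265 is irreducible (d = 265 is squarefree, ≠ 1, hence not a square), so deg(m_α) = 2. Thus [Q(α):Q] = 2.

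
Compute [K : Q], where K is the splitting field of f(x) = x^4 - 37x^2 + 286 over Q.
[K : Q] = 4

Solving the quadratic in x^2: x^2 = (37 ± √(37^2 - 4·286))/2 = (37 ± √225)/2 = (37 ± 15)/2, giving x^2 = 11 or x^2 = 26. So f(x) = (x^2 - 11)(x^2 - 26) and the roots of f are ±√11, ±√26. Hence the splitting field is K = Q(√11, √26). Since 11 and 26 are distinct squarefree integers > 1, their product 286 is not a perfect square, so √26 ∉ Q(√11). By the tower law [K:Q] = [Q(√11,√26):Q(√11)] · [Q(√11):Q] = 2 · 2 = 4.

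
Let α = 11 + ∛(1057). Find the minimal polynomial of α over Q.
m_α(x) = x^3 - 33x^2 + 363x - 2388

Set β = α - 11 = ∛(1057), so β^3 = 1057. Then (α - 11)^3 - 1057 = 0, i.e. α is a root of g(x) = (x - 11)^3 - 1057 = x^3 - 33x^2 + 363x - 2388. Since g(x) = h(x - 11) where h(x) = x^3 - 1057, and h is irreducible over Q (because 1057 is not a perfect cube, so h has no rational root, and a monic cubic with no rational root is irreducible), g is also irreducible (irreducibility is preserved under the substitution x → x - 11). Hence m_α(x) = x^3 - 33x^2 + 363x - 2388.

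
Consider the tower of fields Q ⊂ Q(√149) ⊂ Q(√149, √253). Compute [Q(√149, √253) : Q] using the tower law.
[Q(√149, √253) : Q] = 4

[Q(√149):Q] = 2 (min poly x^2 - 149, irreducible since 149 is squarefree > 1). For the top step, suppose √253 ∈ Q(√149), say √253 = c + d√149 with c, d ∈ Q. Squaring: 253 = c^2 + 149d^2 + 2cd√149. Since √149 ∉ Q this forces 2cd = 0. If d = 0 then √253 = c ∈ Q, contradicting 253 squarefree > 1. If c = 0 then 253 = 149d^2, so 149·253 = (149d)^2 is a perfect square in Q — but 149·253 = 37697 is not a perfect square (since 149 and 253 are distinct squarefree integers). Contradiction. Hence √253 ∉ Q(√149), so x^2 - 253 stays irreducible over Q(√149) and [Q(√149, √253) : Q(√149)] = 2. By the tower law, [Q(√149, √253) : Q] = 2 · 2 = 4.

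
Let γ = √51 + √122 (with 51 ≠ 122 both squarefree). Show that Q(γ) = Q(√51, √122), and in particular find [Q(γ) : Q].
[Q(γ) : Q] = 4 (equivalently, Q(γ) = Q(√51, √122))

Obviously Q(γ) ⊆ Q(√51, √122), and [Q(√51, √122):Q] = 4 (since 51, 122 are distinct squarefree integers > 1 with 6222 not a perfect square). To show equality we compute the minimal polynomial of γ. From γ = √51 + √122: γ^2 = 51 + 2√(6222) + 122 = 173 + 2√(6222), so γ^2 - 173 = 2√(6222); squaring, (γ^2 - 173)^2 = 4·6222, i.e. γ^4 - 346γ^2 + 29929 - 24888 = 0, i.e. γ^4 - 346γ^2 + 5041 = 0. So γ is a root of x^4 - 346x^2 + 5041. This polynomial is irreducible over Q: it has no rational root (each ±√51 ± √122 is irrational), and any factorization into two quadratics over Q would force √(6222) ∈ Q (pairing opposite roots) or √51, √122 ∈ Q (other pairings), all impossible. Hence [Q(γ):Q] = 4 = [Q(√51, √122):Q], so Q(γ) = Q(√51, √122).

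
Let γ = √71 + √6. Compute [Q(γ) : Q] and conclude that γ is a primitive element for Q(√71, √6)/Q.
[Q(γ) : Q] = 4 (equivalently, Q(γ) = Q(√71, √6))

Obviously Q(γ) ⊆ Q(√71, √6), and [Q(√71, √6):Q] = 4 (since 71, 6 are distinct squarefree integers > 1 with 426 not a perfect square). To show equality we compute the minimal polynomial of γ. From γ = √71 + √6: γ^2 = 71 + 2√(426) + 6 = 77 + 2√(426), so γ^2 - 77 = 2√(426); squaring, (γ^2 - 77)^2 = 4·426, i.e. γ^4 - 154γ^2 + 5929 - 1704 = 0, i.e. γ^4 - 154γ^2 + 4225 = 0. So γ is a root of x^4 - 154x^2 + 4225. This polynomial is irreducible over Q: it has no rational root (each ±√71 ± √6 is irrational), and any factorization into two quadratics over Q would force √(426) ∈ Q (pairing opposite roots) or √71, √6 ∈ Q (other pairings), all impossible. Hence [Q(γ):Q] = 4 = [Q(√71, √6):Q], so Q(γ) = Q(√71, √6).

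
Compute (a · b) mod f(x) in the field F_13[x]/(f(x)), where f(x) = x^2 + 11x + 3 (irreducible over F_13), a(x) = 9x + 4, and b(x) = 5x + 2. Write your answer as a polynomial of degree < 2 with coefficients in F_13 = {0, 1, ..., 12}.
a · b ≡ 11x + 3 (mod f(x))

Multiply in F_13[x]: a(x)·b(x) = (9x + 4)·(5x + 2) = 6x^2 + 12x + 8. This has degree ≥ 2, so divide by f(x) over F_13: 6x^2 + 12x + 8 = (6)·(x^2 + 11x + 3) + (11x + 3). Hence a·b ≡ 11x + 3 (mod f). (F_13[x]/(f) is a field with 13^2 = 169 elements since f is irreducible of degree 2.)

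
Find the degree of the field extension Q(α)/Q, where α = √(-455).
[Q(α):Q] = 2

[Q(α):Q] equals the degree of the minimal polynomial of α. Here α^2 = -455 and x^2 + 455 is irreducible (d = -455 is squarefree, ≠ 1, hence not a square), so deg(m_α) = 2. Thus [Q(α):Q] = 2.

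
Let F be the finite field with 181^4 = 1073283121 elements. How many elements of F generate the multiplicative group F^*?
There are φ(1073283120) = 226437120 primitive elements

F_q^* is cyclic of order q - 1 = 1073283120. A cyclic group of order m has exactly φ(m) generators. Here m = 1073283120 = 2^4 · 3^2 · 5 · 7 · 13 · 16381, so the number of primitive elements is φ(1073283120) = 226437120.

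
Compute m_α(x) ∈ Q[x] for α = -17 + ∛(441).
m_α(x) = x^3 + 51x^2 + 867x + 4472

Set β = α + 17 = ∛(441), so β^3 = 441. Then (α + 17)^3 - 441 = 0, i.e. α is a root of g(x) = (x + 17)^3 - 441 = x^3 + 51x^2 + 867x + 4472. Since g(x) = h(x + 17) where h(x) = x^3 - 441, and h is irreducible over Q (because 441 is not a perfect cube, so h has no rational root, and a monic cubic with no rational root is irreducible), g is also irreducible (irreducibility is preserved under the substitution x → x + 17). Hence m_α(x) = x^3 + 51x^2 + 867x + 4472.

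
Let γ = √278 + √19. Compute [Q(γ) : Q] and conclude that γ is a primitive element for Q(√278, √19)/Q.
[Q(γ) : Q] = 4 (equivalently, Q(γ) = Q(√278, √19))

Obviously Q(γ) ⊆ Q(√278, √19), and [Q(√278, √19):Q] = 4 (since 278, 19 are distinct squarefree integers > 1 with 5282 not a perfect square). To show equality we compute the minimal polynomial of γ. From γ = √278 + √19: γ^2 = 278 + 2√(5282) + 19 = 297 + 2√(5282), so γ^2 - 297 = 2√(5282); squaring, (γ^2 - 297)^2 = 4·5282, i.e. γ^4 - 594γ^2 + 88209 - 21128 = 0, i.e. γ^4 - 594γ^2 + 67081 = 0. So γ is a root of x^4 - 594x^2 + 67081. This polynomial is irreducible over Q: it has no rational root (each ±√278 ± √19 is irrational), and any factorization into two quadratics over Q would force √(5282) ∈ Q (pairing opposite roots) or √278, √19 ∈ Q (other pairings), all impossible. Hence [Q(γ):Q] = 4 = [Q(√278, √19):Q], so Q(γ) = Q(√278, √19).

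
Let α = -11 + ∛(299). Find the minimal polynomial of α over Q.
m_α(x) = x^3 + 33x^2 + 363x + 1032

Set β = α + 11 = ∛(299), so β^3 = 299. Then (α + 11)^3 - 299 = 0, i.e. α is a root of g(x) = (x + 11)^3 - 299 = x^3 + 33x^2 + 363x + 1032. Since g(x) = h(x + 11) where h(x) = x^3 - 299, and h is irreducible over Q (because 299 is not a perfect cube, so h has no rational root, and a monic cubic with no rational root is irreducible), g is also irreducible (irreducibility is preserved under the substitution x → x + 11). Hence m_α(x) = x^3 + 33x^2 + 363x + 1032.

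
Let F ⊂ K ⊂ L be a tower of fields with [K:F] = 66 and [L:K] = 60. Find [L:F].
[L:F] = 3960

The tower law says that for any tower of field extensions F ⊂ K ⊂ L with finite degrees, [L:F] = [L:K] · [K:F]. Here this gives [L:F] = 60 · 66 = 3960.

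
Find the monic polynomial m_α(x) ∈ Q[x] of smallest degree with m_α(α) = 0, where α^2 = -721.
m_α(x) = x^2 + 721

α satisfies α^2 + 721 = 0, so x^2 + 721 annihilates α. Since d = -721 is squarefree and ≠ 1, it is not a perfect square in Q, so x^2 + 721 has no rational root and is therefore irreducible over Q (a degree-2 polynomial over a field is irreducible iff it has no root). Hence m_α(x) = x^2 + 721.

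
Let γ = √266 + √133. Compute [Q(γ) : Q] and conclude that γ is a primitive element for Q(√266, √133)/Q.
[Q(γ) : Q] = 4 (equivalently, Q(γ) = Q(√266, √133))

Obviously Q(γ) ⊆ Q(√266, √133), and [Q(√266, √133):Q] = 4 (since 266, 133 are distinct squarefree integers > 1 with 35378 not a perfect square). To show equality we compute the minimal polynomial of γ. From γ = √266 + √133: γ^2 = 266 + 2√(35378) + 133 = 399 + 2√(35378), so γ^2 - 399 = 2√(35378); squaring, (γ^2 - 399)^2 = 4·35378, i.e. γ^4 - 798γ^2 + 159201 - 141512 = 0, i.e. γ^4 - 798γ^2 + 17689 = 0. So γ is a root of x^4 - 798x^2 + 17689. This polynomial is irreducible over Q: it has no rational root (each ±√266 ± √133 is irrational), and any factorization into two quadratics over Q would force √(35378) ∈ Q (pairing opposite roots) or √266, √133 ∈ Q (other pairings), all impossible. Hence [Q(γ):Q] = 4 = [Q(√266, √133):Q], so Q(γ) = Q(√266, √133).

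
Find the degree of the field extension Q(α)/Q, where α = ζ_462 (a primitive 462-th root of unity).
[Q(α):Q] = 120

The minimal polynomial of ζ_462 over Q is the 462-th cyclotomic polynomial Φ_462(x), which is irreducible over Q and has degree φ(462) = 120. Hence [Q(α):Q] = φ(462) = 120.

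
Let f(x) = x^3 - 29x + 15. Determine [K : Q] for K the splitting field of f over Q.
[K : Q] = 6

By the rational root test, any rational root of the monic integer polynomial f(x) = x^3 - 29x + 15 must be an integer dividing the constant term 15, i.e. one of ±{1, 3, 5, 15}. Evaluating: f(1) = -13, f(-1) = 43, f(3) = -45, f(-3) = 75, f(5) = -5, f(-5) = 35, f(15) = 2955, f(-15) = -2925; none is 0, so f has no rational root and is therefore irreducible over Q (a cubic with no linear factor over a field is irreducible). For an irreducible cubic, the Galois group is A_3 or S_3 according as the discriminant disc(f) = -4a^3 - 27b^2 = -4·(-29)^3 - 27·(15)^2 = 91481 is or is not a square in Q. Here disc(f) = 91481 is not a perfect square in Q, so the Galois group of f over Q is not contained in A_3 and must be all of S_3. The splitting field has degree |S_3| = 6 over Q, so [K : Q] = 6.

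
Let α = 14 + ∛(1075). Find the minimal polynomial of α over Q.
m_α(x) = x^3 - 42x^2 + 588x - 3819

Set β = α - 14 = ∛(1075), so β^3 = 1075. Then (α - 14)^3 - 1075 = 0, i.e. α is a root of g(x) = (x - 14)^3 - 1075 = x^3 - 42x^2 + 588x - 3819. Since g(x) = h(x - 14) where h(x) = x^3 - 1075, and h is irreducible over Q (because 1075 is not a perfect cube, so h has no rational root, and a monic cubic with no rational root is irreducible), g is also irreducible (irreducibility is preserved under the substitution x → x - 14). Hence m_α(x) = x^3 - 42x^2 + 588x - 3819.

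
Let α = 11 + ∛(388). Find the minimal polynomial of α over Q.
m_α(x) = x^3 - 33x^2 + 363x - 1719

Set β = α - 11 = ∛(388), so β^3 = 388. Then (α - 11)^3 - 388 = 0, i.e. α is a root of g(x) = (x - 11)^3 - 388 = x^3 - 33x^2 + 363x - 1719. Since g(x) = h(x - 11) where h(x) = x^3 - 388, and h is irreducible over Q (because 388 is not a perfect cube, so h has no rational root, and a monic cubic with no rational root is irreducible), g is also irreducible (irreducibility is preserved under the substitution x → x - 11). Hence m_α(x) = x^3 - 33x^2 + 363x - 1719.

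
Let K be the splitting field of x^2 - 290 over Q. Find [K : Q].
[K : Q] = 2

f(x) = x^2 - 290 factors as (x - √290)(x + √290). The splitting field is K = Q(√290). Since 290 is squarefree and > 1, it is not a perfect square, so x^2 - 290 is irreducible over Q and [Q(√290) : Q] = 2. Hence [K : Q] = 2.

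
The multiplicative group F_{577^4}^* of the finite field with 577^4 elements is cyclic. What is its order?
|F_{577^4}^*| = 110841719040

F_{577^4} has 577^4 = 110841719041 elements; its multiplicative group consists of all nonzero elements, so |F_{577^4}^*| = 110841719041 - 1 = 110841719040. (It is cyclic since any finite subgroup of the multiplicative group of a field is cyclic.)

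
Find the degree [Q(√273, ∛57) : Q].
[Q(√273, ∛57) : Q] = 6

Let L = Q(√273, ∛57). Since Q(√273) ⊂ L and [Q(√273):Q] = 2, the tower law gives 2 | [L:Q]. Likewise Q(∛57) ⊂ L with [Q(∛57):Q] = 3 (because 57 is not a perfect cube), so 3 | [L:Q]. As gcd(2,3) = 1, [L:Q] is divisible by 6. Conversely L is generated over Q by √273 and ∛57, so [L:Q] ≤ 2·3 = 6. Therefore [Q(√273, ∛57) : Q] = 6.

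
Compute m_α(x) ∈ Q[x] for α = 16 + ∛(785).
m_α(x) = x^3 - 48x^2 + 768x - 4881

Set β = α - 16 = ∛(785), so β^3 = 785. Then (α - 16)^3 - 785 = 0, i.e. α is a root of g(x) = (x - 16)^3 - 785 = x^3 - 48x^2 + 768x - 4881. Since g(x) = h(x - 16) where h(x) = x^3 - 785, and h is irreducible over Q (because 785 is not a perfect cube, so h has no rational root, and a monic cubic with no rational root is irreducible), g is also irreducible (irreducibility is preserved under the substitution x → x - 16). Hence m_α(x) = x^3 - 48x^2 + 768x - 4881.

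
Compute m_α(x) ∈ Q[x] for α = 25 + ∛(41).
m_α(x) = x^3 - 75x^2 + 1875x - 15666

Set β = α - 25 = ∛(41), so β^3 = 41. Then (α - 25)^3 - 41 = 0, i.e. α is a root of g(x) = (x - 25)^3 - 41 = x^3 - 75x^2 + 1875x - 15666. Since g(x) = h(x - 25) where h(x) = x^3 - 41, and h is irreducible over Q (because 41 is not a perfect cube, so h has no rational root, and a monic cubic with no rational root is irreducible), g is also irreducible (irreducibility is preserved under the substitution x → x - 25). Hence m_α(x) = x^3 - 75x^2 + 1875x - 15666.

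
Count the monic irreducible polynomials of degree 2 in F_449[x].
There are 100576 monic irreducible polynomials of degree 2 over F_449

Each element of F_{449^2} that lies in no proper subfield is a root of exactly one monic irreducible of degree 2 over F_449, and each such polynomial has 2 distinct roots in F_{449^2}. By Möbius inversion the count is N_449(2) = (1/2) Σ_{d|2} μ(2/d) · 449^d = (1/2)(μ(2)·449^1 + μ(1)·449^2) = 201152/2 = 100576.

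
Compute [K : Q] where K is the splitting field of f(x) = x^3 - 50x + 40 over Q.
[K : Q] = 6

By the rational root test, any rational root of the monic integer polynomial f(x) = x^3 - 50x + 40 must be an integer dividing the constant term 40, i.e. one of ±{1, 2, 4, 5, 8, 10, 20, 40}. Evaluating: f(1) = -9, f(-1) = 89, f(2) = -52, f(-2) = 132, f(4) = -96, f(-4) = 176, f(5) = -85, f(-5) = 165, f(8) = 152, f(-8) = -72, f(10) = 540, f(-10) = -460, f(20) = 7040, f(-20) = -6960, f(40) = 62040, f(-40) = -61960; none is 0, so f has no rational root and is therefore irreducible over Q (a cubic with no linear factor over a field is irreducible). For an irreducible cubic, the Galois group is A_3 or S_3 according as the discriminant disc(f) = -4a^3 - 27b^2 = -4·(-50)^3 - 27·(40)^2 = 456800 is or is not a square in Q. Here disc(f) = 456800 is not a perfect square in Q, so the Galois group of f over Q is not contained in A_3 and must be all of S_3. The splitting field has degree |S_3| = 6 over Q, so [K : Q] = 6.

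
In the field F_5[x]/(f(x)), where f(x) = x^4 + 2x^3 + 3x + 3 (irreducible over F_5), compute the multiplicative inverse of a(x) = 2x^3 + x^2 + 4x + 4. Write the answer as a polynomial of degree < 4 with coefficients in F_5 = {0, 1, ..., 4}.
a(x)^(-1) ≡ 2x^3 + 2x^2 + 2x (mod f(x))

Since f is irreducible over F_5, F_5[x]/(f) is a field and a(x) ≠ 0 has an inverse. Apply the extended Euclidean algorithm to f(x) and a(x) in F_5[x]: f(x) = (3x + 2)·a(x) + (x^2 + 3x);  a(x) = (2x)·(x^2 + 3x) + (4x + 4);  (x^2 + 3x) = (4x + 3)·(4x + 4) + (3). The last nonzero remainder is the constant 3 = gcd(f, a) in F_5. Back-substituting through the division chain expresses 3 = s(x)·a(x) + t(x)·f(x) with s(x) ≡ x^3 + x^2 + x (mod f), so (x^3 + x^2 + x)·a(x) ≡ 3 (mod f). Multiplying by 3^(-1) ≡ 2 in F_5 gives a(x)^(-1) ≡ 2·(x^3 + x^2 + x) ≡ 2x^3 + 2x^2 + 2x (mod f). Check: (2x^3 + x^2 + 4x + 4)·(2x^3 + 2x^2 + 2x) = 4x^6 + x^5 + 4x^4 + 3x^3 + x^2 + 3x ≡ 1 (mod x^4 + 2x^3 + 3x + 3).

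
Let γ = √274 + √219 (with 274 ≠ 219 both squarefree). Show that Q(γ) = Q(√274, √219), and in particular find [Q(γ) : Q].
[Q(γ) : Q] = 4 (equivalently, Q(γ) = Q(√274, √219))

Obviously Q(γ) ⊆ Q(√274, √219), and [Q(√274, √219):Q] = 4 (since 274, 219 are distinct squarefree integers > 1 with 60006 not a perfect square). To show equality we compute the minimal polynomial of γ. From γ = √274 + √219: γ^2 = 274 + 2√(60006) + 219 = 493 + 2√(60006), so γ^2 - 493 = 2√(60006); squaring, (γ^2 - 493)^2 = 4·60006, i.e. γ^4 - 986γ^2 + 243049 - 240024 = 0, i.e. γ^4 - 986γ^2 + 3025 = 0. So γ is a root of x^4 - 986x^2 + 3025. This polynomial is irreducible over Q: it has no rational root (each ±√274 ± √219 is irrational), and any factorization into two quadratics over Q would force √(60006) ∈ Q (pairing opposite roots) or √274, √219 ∈ Q (other pairings), all impossible. Hence [Q(γ):Q] = 4 = [Q(√274, √219):Q], so Q(γ) = Q(√274, √219).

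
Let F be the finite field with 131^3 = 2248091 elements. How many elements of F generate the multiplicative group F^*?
There are φ(2248090) = 830016 primitive elements

F_q^* is cyclic of order q - 1 = 2248090. A cyclic group of order m has exactly φ(m) generators. Here m = 2248090 = 2 · 5 · 13 · 17293, so the number of primitive elements is φ(2248090) = 830016.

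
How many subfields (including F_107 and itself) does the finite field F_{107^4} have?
F_{107^4} has 3 subfields

The subfields of F_{p^n} are exactly the fields F_{p^d} for d | n (each is the fixed field of the unique index-d subgroup of Gal(F_{p^n}/F_p) ≅ Z/nZ). The divisors of n = 4 are {1, 2, 4}, giving 3 subfields: F_{107^1}, F_{107^2}, F_{107^4}.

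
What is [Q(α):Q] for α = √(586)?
[Q(α):Q] = 2

[Q(α):Q] equals the degree of the minimal polynomial of α. Here α^2 = 586 and x^2 - 586 is irreducible (d = 586 is squarefree, ≠ 1, hence not a square), so deg(m_α) = 2. Thus [Q(α):Q] = 2.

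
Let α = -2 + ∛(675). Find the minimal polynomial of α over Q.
m_α(x) = x^3 + 6x^2 + 12x - 667

Set β = α + 2 = ∛(675), so β^3 = 675. Then (α + 2)^3 - 675 = 0, i.e. α is a root of g(x) = (x + 2)^3 - 675 = x^3 + 6x^2 + 12x - 667. Since g(x) = h(x + 2) where h(x) = x^3 - 675, and h is irreducible over Q (because 675 is not a perfect cube, so h has no rational root, and a monic cubic with no rational root is irreducible), g is also irreducible (irreducibility is preserved under the substitution x → x + 2). Hence m_α(x) = x^3 + 6x^2 + 12x - 667.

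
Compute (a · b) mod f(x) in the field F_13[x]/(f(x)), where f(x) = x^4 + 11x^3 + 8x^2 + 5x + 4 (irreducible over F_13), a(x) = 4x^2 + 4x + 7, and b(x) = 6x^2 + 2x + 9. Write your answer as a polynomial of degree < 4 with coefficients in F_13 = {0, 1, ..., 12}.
a · b ≡ 2x^3 + 11x^2 + 8x + 6 (mod f(x))

Multiply in F_13[x]: a(x)·b(x) = (4x^2 + 4x + 7)·(6x^2 + 2x + 9) = 11x^4 + 6x^3 + 8x^2 + 11x + 11. This has degree ≥ 4, so divide by f(x) over F_13: 11x^4 + 6x^3 + 8x^2 + 11x + 11 = (11)·(x^4 + 11x^3 + 8x^2 + 5x + 4) + (2x^3 + 11x^2 + 8x + 6). Hence a·b ≡ 2x^3 + 11x^2 + 8x + 6 (mod f). (F_13[x]/(f) is a field with 13^4 = 28561 elements since f is irreducible of degree 4.)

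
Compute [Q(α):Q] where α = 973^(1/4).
[Q(α):Q] = 4

α is a root of x^4 - 973. By Eisenstein's criterion at the prime p = 7 (which divides the constant term 973 but p^2 = 49 does not, since 973 is squarefree), x^4 - 973 is irreducible over Q. Hence [Q(α):Q] = 4.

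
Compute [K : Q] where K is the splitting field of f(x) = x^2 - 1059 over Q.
[K : Q] = 2

f(x) = x^2 - 1059 factors as (x - √1059)(x + √1059). The splitting field is K = Q(√1059). Since 1059 is squarefree and > 1, it is not a perfect square, so x^2 - 1059 is irreducible over Q and [Q(√1059) : Q] = 2. Hence [K : Q] = 2.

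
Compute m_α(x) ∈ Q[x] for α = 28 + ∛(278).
m_α(x) = x^3 - 84x^2 + 2352x - 22230

Set β = α - 28 = ∛(278), so β^3 = 278. Then (α - 28)^3 - 278 = 0, i.e. α is a root of g(x) = (x - 28)^3 - 278 = x^3 - 84x^2 + 2352x - 22230. Since g(x) = h(x - 28) where h(x) = x^3 - 278, and h is irreducible over Q (because 278 is not a perfect cube, so h has no rational root, and a monic cubic with no rational root is irreducible), g is also irreducible (irreducibility is preserved under the substitution x → x - 28). Hence m_α(x) = x^3 - 84x^2 + 2352x - 22230.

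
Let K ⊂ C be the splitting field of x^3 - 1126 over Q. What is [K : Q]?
[K : Q] = 6

The roots of x^3 - 1126 are ∛1126, ω∛1126, ω^2∛1126 where ω = e^(2πi/3) is a primitive cube root of unity, so K = Q(∛1126, ω). Now [Q(∛1126):Q] = 3 (since 1126 is not a perfect cube, x^3 - 1126 is irreducible) and [Q(ω):Q] = 2. Both 2 and 3 divide [K:Q], and [K:Q] ≤ 3·2 = 6, so [K:Q] = 6. (Equivalently: Q(∛1126) ⊂ R but ω ∉ R, so [K : Q(∛1126)] = 2.)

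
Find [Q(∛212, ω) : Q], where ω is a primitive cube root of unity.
[Q(∛212, ω) : Q] = 6

[Q(∛212):Q] = 3 (min poly x^3 - 212, irreducible since 212 is not a perfect cube). [Q(ω):Q] = 2 (min poly x^2 + x + 1). Since Q(∛212) ⊂ R and ω ∉ R, we have ω ∉ Q(∛212), so x^2 + x + 1 remains irreducible over Q(∛212) and [Q(∛212, ω) : Q(∛212)] = 2. By the tower law, [Q(∛212, ω) : Q] = 3 · 2 = 6. (In fact Q(∛212, ω) is the splitting field of x^3 - 212 over Q.)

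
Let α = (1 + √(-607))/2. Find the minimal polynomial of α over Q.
m_α(x) = x^2 - x + 152

From 2α - 1 = √(-607), squaring gives (2α - 1)^2 = -607, i.e. 4α^2 - 4α + 1 = -607, so α^2 - α + (1 + 607)/4 = 0. Since -607 ≡ 1 (mod 4), (1 + 607)/4 = 152 ∈ Z. The polynomial x^2 - x + 152 has discriminant 1 - 4·(152) = -607, which is not a perfect square in Q (d = -607 is squarefree and ≠ 1), so x^2 - x + 152 is irreducible over Q. It is the minimal polynomial of α.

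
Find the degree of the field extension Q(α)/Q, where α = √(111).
[Q(α):Q] = 2

[Q(α):Q] equals the degree of the minimal polynomial of α. Here α^2 = 111 and x^2 - 111 is irreducible (d = 111 is squarefree, ≠ 1, hence not a square), so deg(m_α) = 2. Thus [Q(α):Q] = 2.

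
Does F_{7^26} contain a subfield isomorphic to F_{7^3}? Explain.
No: F_{7^3} is not a subfield of F_{7^26}

F_{p^m} embeds in F_{p^n} iff m | n. Here 3 ∤ 26 (since 26 = 8·3 + 2 with remainder 2 ≠ 0), so F_{7^3} is not a subfield of F_{7^26}. Equivalently: if it were, the tower law would give 3 = [F_{7^3}:F_7] dividing [F_{7^26}:F_7] = 26, contradiction.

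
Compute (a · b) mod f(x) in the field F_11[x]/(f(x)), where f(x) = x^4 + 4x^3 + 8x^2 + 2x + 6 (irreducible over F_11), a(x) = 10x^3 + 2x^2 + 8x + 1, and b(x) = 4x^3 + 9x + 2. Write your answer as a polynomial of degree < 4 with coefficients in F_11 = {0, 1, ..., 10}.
a · b ≡ 6x^2 + 7x + 6 (mod f(x))

Multiply in F_11[x]: a(x)·b(x) = (10x^3 + 2x^2 + 8x + 1)·(4x^3 + 9x + 2) = 7x^6 + 8x^5 + x^4 + 9x^3 + 10x^2 + 3x + 2. This has degree ≥ 4, so divide by f(x) over F_11: 7x^6 + 8x^5 + x^4 + 9x^3 + 10x^2 + 3x + 2 = (7x^2 + 2x + 3)·(x^4 + 4x^3 + 8x^2 + 2x + 6) + (6x^2 + 7x + 6). Hence a·b ≡ 6x^2 + 7x + 6 (mod f). (F_11[x]/(f) is a field with 11^4 = 14641 elements since f is irreducible of degree 4.)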